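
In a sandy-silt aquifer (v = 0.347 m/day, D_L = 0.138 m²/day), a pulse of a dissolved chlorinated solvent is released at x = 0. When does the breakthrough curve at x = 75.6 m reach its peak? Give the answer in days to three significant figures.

217 days

For the 1D instantaneous-source solution, setting ∂C/∂t = 0 at fixed x gives v²t² + 2Dt − x² = 0, so t = (√(D² + v²x²) − D)/v².
√(D² + v²x²) = √(0.138² + 0.347² × 75.6²) = 26.23; v² = 0.120409.
t = (26.23 − 0.138)/0.120409 = 217 days (vs. the pure-advection estimate x/v = 218 d).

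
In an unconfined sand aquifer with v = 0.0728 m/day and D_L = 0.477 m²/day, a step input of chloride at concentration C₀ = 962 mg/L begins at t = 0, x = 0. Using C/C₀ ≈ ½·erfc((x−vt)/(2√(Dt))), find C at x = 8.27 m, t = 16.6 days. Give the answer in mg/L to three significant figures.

For a continuous step input, C/C₀ ≈ ½·erfc((x−vt)/(2√(Dt))).
vt = 0.0728 × 16.6 = 1.20848 m and 2√(Dt) = 2√(0.477 × 16.6) = 5.628 m.
Argument (x−vt)/(2√(Dt)) = (8.27 − 1.20848)/5.628 = 1.255; ½·erfc(1.255) = 0.03796.
C = 962 × 0.03796 = 36.5 mg/L.

36.5 mg/L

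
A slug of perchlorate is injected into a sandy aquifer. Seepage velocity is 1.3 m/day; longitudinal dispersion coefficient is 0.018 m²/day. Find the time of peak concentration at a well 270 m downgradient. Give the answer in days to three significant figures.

208 days

For the 1D instantaneous-source solution, setting ∂C/∂t = 0 at fixed x gives v²t² + 2Dt − x² = 0, so t = (√(D² + v²x²) − D)/v².
√(D² + v²x²) = √(0.018² + 1.3² × 270²) = 351.0; v² = 1.69.
t = (351.0 − 0.018)/1.69 = 208 days (vs. the pure-advection estimate x/v = 208 d).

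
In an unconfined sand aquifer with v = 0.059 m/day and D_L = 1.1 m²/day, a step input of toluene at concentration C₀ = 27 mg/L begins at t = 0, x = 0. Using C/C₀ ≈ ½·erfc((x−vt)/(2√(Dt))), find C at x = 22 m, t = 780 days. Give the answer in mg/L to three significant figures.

For a continuous step input, C/C₀ ≈ ½·erfc((x−vt)/(2√(Dt))).
vt = 0.059 × 780 = 46.02 m and 2√(Dt) = 2√(1.1 × 780) = 58.58 m.
Argument (x−vt)/(2√(Dt)) = (22 − 46.02)/58.58 = -0.4100; ½·erfc(-0.4100) = 0.7190.
C = 27 × 0.7190 = 19.4 mg/L.

19.4 mg/L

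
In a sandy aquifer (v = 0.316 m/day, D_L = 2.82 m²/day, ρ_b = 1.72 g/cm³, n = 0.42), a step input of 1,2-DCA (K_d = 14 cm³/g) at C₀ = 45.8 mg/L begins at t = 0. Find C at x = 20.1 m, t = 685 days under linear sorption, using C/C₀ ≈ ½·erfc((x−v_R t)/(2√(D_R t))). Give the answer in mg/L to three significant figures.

1.01 mg/L

Retardation factor R = 1 + ρ_b·K_d/n = 1 + 1.72 × 14/0.42 = 58.33.
Sorption retards both mechanisms: v_R = v/R = 0.005417 m/day, D_R = D/R = 0.04835 m²/day.
v_R·t = 0.005417 × 685 = 3.710645 m; 2√(D_R t) = 11.51 m; argument = (20.1 − 3.710645)/11.51 = 1.424.
C = C₀ × ½·erfc(1.424) = 45.8 × 0.02201 = 1.01 mg/L.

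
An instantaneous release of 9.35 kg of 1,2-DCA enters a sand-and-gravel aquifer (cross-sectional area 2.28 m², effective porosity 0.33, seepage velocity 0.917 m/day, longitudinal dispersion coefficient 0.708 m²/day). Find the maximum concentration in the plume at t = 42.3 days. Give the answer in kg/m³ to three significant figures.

The peak of an instantaneous 1D plume sits at x = vt; there the Gaussian factor is 1 and C_max = M/(n_e·A·√(4πDt)), where n_e·A is the pore area the mass is dissolved in.
√(4πDt) = √(4π × 0.708 × 42.3) = 19.40 m, so C_max = 9.35/(0.33 × 2.28 × 19.40) = 0.641 kg/m³.

0.641 kg/m³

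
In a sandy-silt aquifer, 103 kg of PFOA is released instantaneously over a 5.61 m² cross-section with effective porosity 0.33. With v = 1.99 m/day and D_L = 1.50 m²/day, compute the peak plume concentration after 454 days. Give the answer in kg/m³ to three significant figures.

The peak of an instantaneous 1D plume sits at x = vt; there the Gaussian factor is 1 and C_max = M/(n_e·A·√(4πDt)), where n_e·A is the pore area the mass is dissolved in.
√(4πDt) = √(4π × 1.50 × 454) = 92.51 m, so C_max = 103/(0.33 × 5.61 × 92.51) = 0.601 kg/m³.

0.601 kg/m³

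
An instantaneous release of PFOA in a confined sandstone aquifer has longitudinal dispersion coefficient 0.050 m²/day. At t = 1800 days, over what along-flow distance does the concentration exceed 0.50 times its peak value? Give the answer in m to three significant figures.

31.6 m

The plume is Gaussian with σ = √(2Dt) = √(2 × 0.050 × 1800) = 13.42 m.
C/C_peak = exp(−Δx²/(2σ²)) = 0.50 ⇒ Δx = σ·√(−2 ln 0.50) = 13.42 × 1.177 = 15.80 m.
Width = 2Δx = 31.6 m.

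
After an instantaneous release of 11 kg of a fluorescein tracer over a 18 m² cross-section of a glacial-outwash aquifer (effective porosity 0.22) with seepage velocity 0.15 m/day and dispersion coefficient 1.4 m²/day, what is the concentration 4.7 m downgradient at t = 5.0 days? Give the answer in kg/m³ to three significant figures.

0.170 kg/m³

For an instantaneous plane source, C(x,t) = M/(n_e·A·√(4πDt)) · exp(−(x−vt)²/(4Dt)), with n_e·A the pore (flow) area.
Plume center vt = 0.15 × 5.0 = 0.75 m, so the well at 4.7 m is 3.95 m downgradient of the peak.
√(4πDt) = 9.379 m, giving peak height M/(n_e·A·√(4πDt)) = 11/(0.22 × 18 × 9.379) = 0.2962 kg/m³.
(x−vt)²/(4Dt) = (3.95)²/(4 × 1.4 × 5.0) = 0.5572; exp(−0.5572) = 0.5728.
C = 0.2962 × 0.5728 = 0.170 kg/m³.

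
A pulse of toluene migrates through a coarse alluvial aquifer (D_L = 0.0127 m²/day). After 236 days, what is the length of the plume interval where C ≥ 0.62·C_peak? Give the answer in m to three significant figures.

4.79 m

The plume is Gaussian with σ = √(2Dt) = √(2 × 0.0127 × 236) = 2.448 m.
C/C_peak = exp(−Δx²/(2σ²)) = 0.62 ⇒ Δx = σ·√(−2 ln 0.62) = 2.448 × 0.9778 = 2.394 m.
Width = 2Δx = 4.79 m.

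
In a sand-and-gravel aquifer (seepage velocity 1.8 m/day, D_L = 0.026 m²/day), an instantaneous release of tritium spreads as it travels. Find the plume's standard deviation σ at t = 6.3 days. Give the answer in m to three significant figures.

Dispersive spreading gives a Gaussian with σ² = 2Dt; advection only shifts the center.
σ = √(2 × 0.026 × 6.3) = 0.572 m.

0.572 m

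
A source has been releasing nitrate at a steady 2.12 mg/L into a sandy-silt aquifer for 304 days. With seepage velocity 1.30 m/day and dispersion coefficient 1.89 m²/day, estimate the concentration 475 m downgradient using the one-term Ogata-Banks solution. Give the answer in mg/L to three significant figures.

For a continuous step input, C/C₀ ≈ ½·erfc((x−vt)/(2√(Dt))).
vt = 1.30 × 304 = 395.2 m and 2√(Dt) = 2√(1.89 × 304) = 47.94 m.
Argument (x−vt)/(2√(Dt)) = (475 − 395.2)/47.94 = 1.665; ½·erfc(1.665) = 0.009270.
C = 2.12 × 0.009270 = 0.0197 mg/L.

0.0197 mg/L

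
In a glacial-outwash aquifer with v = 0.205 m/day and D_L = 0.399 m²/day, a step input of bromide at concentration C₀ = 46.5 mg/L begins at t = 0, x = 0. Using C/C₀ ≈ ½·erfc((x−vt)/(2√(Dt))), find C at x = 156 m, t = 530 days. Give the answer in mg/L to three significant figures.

For a continuous step input, C/C₀ ≈ ½·erfc((x−vt)/(2√(Dt))).
vt = 0.205 × 530 = 108.65 m and 2√(Dt) = 2√(0.399 × 530) = 29.08 m.
Argument (x−vt)/(2√(Dt)) = (156 − 108.65)/29.08 = 1.628; ½·erfc(1.628) = 0.01066.
C = 46.5 × 0.01066 = 0.496 mg/L.

0.496 mg/L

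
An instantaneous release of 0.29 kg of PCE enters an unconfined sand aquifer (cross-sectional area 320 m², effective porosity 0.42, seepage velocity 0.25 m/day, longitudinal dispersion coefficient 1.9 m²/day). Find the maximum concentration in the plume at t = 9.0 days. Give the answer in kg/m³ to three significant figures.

0.000147 kg/m³

The peak of an instantaneous 1D plume sits at x = vt; there the Gaussian factor is 1 and C_max = M/(n_e·A·√(4πDt)), where n_e·A is the pore area the mass is dissolved in.
√(4πDt) = √(4π × 1.9 × 9.0) = 14.66 m, so C_max = 0.29/(0.42 × 320 × 14.66) = 0.000147 kg/m³.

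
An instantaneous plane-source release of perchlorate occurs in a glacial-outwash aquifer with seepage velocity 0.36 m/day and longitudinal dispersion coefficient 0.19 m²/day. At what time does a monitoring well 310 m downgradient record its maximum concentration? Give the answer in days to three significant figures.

For the 1D instantaneous-source solution, setting ∂C/∂t = 0 at fixed x gives v²t² + 2Dt − x² = 0, so t = (√(D² + v²x²) − D)/v².
√(D² + v²x²) = √(0.19² + 0.36² × 310²) = 111.6; v² = 0.1296.
t = (111.6 − 0.19)/0.1296 = 860 days (vs. the pure-advection estimate x/v = 861 d).

860 days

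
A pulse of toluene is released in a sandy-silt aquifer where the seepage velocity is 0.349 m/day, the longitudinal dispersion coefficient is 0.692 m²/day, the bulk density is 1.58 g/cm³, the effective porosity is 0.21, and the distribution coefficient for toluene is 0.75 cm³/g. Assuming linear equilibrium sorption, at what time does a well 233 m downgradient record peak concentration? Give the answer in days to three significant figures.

Retardation factor R = 1 + ρ_b·K_d/n = 1 + 1.58 × 0.75/0.21 = 6.643.
Sorption retards both mechanisms: v_R = v/R = 0.05254 m/day, D_R = D/R = 0.1042 m²/day.
Peak time from v_R²t² + 2D_R t − x² = 0: t = (√(D_R² + v_R²x²) − D_R)/v_R².
√(D_R² + v_R²x²) = √(0.1042² + 0.05254² × 233²) = 12.24; v_R² = 0.002760.
t = (12.24 − 0.1042)/0.002760 = 4400 days.

4400 days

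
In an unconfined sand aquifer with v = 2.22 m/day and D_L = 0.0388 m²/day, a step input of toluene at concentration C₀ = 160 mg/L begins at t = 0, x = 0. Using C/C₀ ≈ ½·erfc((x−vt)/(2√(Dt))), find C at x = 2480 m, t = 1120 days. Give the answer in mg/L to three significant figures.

For a continuous step input, C/C₀ ≈ ½·erfc((x−vt)/(2√(Dt))).
vt = 2.22 × 1120 = 2486.4 m and 2√(Dt) = 2√(0.0388 × 1120) = 13.18 m.
Argument (x−vt)/(2√(Dt)) = (2480 − 2486.4)/13.18 = -0.4856; ½·erfc(-0.4856) = 0.7539.
C = 160 × 0.7539 = 121 mg/L.

121 mg/L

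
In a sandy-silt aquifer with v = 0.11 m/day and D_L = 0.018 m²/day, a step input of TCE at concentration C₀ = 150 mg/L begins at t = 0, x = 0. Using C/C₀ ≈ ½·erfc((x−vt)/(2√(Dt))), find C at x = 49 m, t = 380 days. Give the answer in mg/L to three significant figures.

For a continuous step input, C/C₀ ≈ ½·erfc((x−vt)/(2√(Dt))).
vt = 0.11 × 380 = 41.8 m and 2√(Dt) = 2√(0.018 × 380) = 5.231 m.
Argument (x−vt)/(2√(Dt)) = (49 − 41.8)/5.231 = 1.376; ½·erfc(1.376) = 0.02583.
C = 150 × 0.02583 = 3.87 mg/L.

3.87 mg/L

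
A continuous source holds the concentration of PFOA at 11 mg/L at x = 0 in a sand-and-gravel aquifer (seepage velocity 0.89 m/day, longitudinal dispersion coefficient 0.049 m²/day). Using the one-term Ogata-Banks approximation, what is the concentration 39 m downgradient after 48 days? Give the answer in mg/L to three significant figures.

For a continuous step input, C/C₀ ≈ ½·erfc((x−vt)/(2√(Dt))).
vt = 0.89 × 48 = 42.72 m and 2√(Dt) = 2√(0.049 × 48) = 3.067 m.
Argument (x−vt)/(2√(Dt)) = (39 − 42.72)/3.067 = -1.213; ½·erfc(-1.213) = 0.9569.
C = 11 × 0.9569 = 10.5 mg/L.

10.5 mg/L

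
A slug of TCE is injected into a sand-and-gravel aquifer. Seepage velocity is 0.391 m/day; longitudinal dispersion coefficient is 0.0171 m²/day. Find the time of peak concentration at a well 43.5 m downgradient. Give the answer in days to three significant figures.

For the 1D instantaneous-source solution, setting ∂C/∂t = 0 at fixed x gives v²t² + 2Dt − x² = 0, so t = (√(D² + v²x²) − D)/v².
√(D² + v²x²) = √(0.0171² + 0.391² × 43.5²) = 17.01; v² = 0.152881.
t = (17.01 − 0.0171)/0.152881 = 111 days (vs. the pure-advection estimate x/v = 111 d).

111 days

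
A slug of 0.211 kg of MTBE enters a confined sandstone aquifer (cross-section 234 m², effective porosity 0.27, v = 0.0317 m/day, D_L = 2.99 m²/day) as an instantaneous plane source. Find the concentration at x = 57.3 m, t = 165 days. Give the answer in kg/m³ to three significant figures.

1.07e-05 kg/m³

For an instantaneous plane source, C(x,t) = M/(n_e·A·√(4πDt)) · exp(−(x−vt)²/(4Dt)), with n_e·A the pore (flow) area.
Plume center vt = 0.0317 × 165 = 5.2305 m, so the well at 57.3 m is 52.0695 m downgradient of the peak.
√(4πDt) = 78.74 m, giving peak height M/(n_e·A·√(4πDt)) = 0.211/(0.27 × 234 × 78.74) = 4.241e-05 kg/m³.
(x−vt)²/(4Dt) = (52.0695)²/(4 × 2.99 × 165) = 1.374; exp(−1.374) = 0.2531.
C = 4.241e-05 × 0.2531 = 1.07e-05 kg/m³.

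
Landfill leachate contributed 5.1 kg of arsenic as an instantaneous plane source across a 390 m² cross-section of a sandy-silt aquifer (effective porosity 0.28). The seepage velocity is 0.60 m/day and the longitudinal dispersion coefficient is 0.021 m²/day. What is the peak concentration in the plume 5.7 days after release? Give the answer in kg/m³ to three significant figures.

The peak of an instantaneous 1D plume sits at x = vt; there the Gaussian factor is 1 and C_max = M/(n_e·A·√(4πDt)), where n_e·A is the pore area the mass is dissolved in.
√(4πDt) = √(4π × 0.021 × 5.7) = 1.226 m, so C_max = 5.1/(0.28 × 390 × 1.226) = 0.0381 kg/m³.

0.0381 kg/m³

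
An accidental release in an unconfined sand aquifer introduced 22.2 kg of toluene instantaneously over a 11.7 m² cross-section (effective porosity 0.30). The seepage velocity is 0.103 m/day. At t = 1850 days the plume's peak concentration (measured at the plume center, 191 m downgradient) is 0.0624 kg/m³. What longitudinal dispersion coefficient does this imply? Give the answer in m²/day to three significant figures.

0.442 m²/day

At the plume center C_max = M/(n_e·A·√(4πDt)), so D = M²/(4πt·(n_e·A·C_max)²).
n_e·A·C_max = 0.30 × 11.7 × 0.0624 = 0.2190 kg/m.
D = 22.2²/(4π × 1850 × 0.2190²) = 0.442 m²/day.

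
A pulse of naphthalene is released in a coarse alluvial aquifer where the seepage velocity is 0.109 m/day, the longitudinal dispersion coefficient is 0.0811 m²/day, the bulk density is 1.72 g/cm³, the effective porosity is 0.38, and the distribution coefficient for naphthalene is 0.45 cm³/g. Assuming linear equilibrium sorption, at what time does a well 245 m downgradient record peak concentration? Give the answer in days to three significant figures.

6810 days

Retardation factor R = 1 + ρ_b·K_d/n = 1 + 1.72 × 0.45/0.38 = 3.037.
Sorption retards both mechanisms: v_R = v/R = 0.03589 m/day, D_R = D/R = 0.02670 m²/day.
Peak time from v_R²t² + 2D_R t − x² = 0: t = (√(D_R² + v_R²x²) − D_R)/v_R².
√(D_R² + v_R²x²) = √(0.02670² + 0.03589² × 245²) = 8.793; v_R² = 0.001288.
t = (8.793 − 0.02670)/0.001288 = 6810 days.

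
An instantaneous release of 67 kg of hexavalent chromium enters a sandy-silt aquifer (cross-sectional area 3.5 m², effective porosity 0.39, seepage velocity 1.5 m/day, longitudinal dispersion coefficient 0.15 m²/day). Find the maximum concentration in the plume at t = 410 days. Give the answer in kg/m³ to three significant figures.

The peak of an instantaneous 1D plume sits at x = vt; there the Gaussian factor is 1 and C_max = M/(n_e·A·√(4πDt)), where n_e·A is the pore area the mass is dissolved in.
√(4πDt) = √(4π × 0.15 × 410) = 27.80 m, so C_max = 67/(0.39 × 3.5 × 27.80) = 1.77 kg/m³.

1.77 kg/m³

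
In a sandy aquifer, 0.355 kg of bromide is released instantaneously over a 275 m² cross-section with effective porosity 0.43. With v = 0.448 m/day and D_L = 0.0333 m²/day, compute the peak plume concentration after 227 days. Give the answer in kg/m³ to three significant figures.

0.000308 kg/m³

The peak of an instantaneous 1D plume sits at x = vt; there the Gaussian factor is 1 and C_max = M/(n_e·A·√(4πDt)), where n_e·A is the pore area the mass is dissolved in.
√(4πDt) = √(4π × 0.0333 × 227) = 9.746 m, so C_max = 0.355/(0.43 × 275 × 9.746) = 0.000308 kg/m³.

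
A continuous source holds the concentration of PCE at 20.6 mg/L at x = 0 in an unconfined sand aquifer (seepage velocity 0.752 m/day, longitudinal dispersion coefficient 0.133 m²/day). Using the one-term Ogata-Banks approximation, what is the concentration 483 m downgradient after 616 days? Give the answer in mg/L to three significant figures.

1.26 mg/L

For a continuous step input, C/C₀ ≈ ½·erfc((x−vt)/(2√(Dt))).
vt = 0.752 × 616 = 463.232 m and 2√(Dt) = 2√(0.133 × 616) = 18.10 m.
Argument (x−vt)/(2√(Dt)) = (483 − 463.232)/18.10 = 1.092; ½·erfc(1.092) = 0.06126.
C = 20.6 × 0.06126 = 1.26 mg/L.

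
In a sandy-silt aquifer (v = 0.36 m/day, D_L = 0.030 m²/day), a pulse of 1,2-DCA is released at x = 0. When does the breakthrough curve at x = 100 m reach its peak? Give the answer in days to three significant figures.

For the 1D instantaneous-source solution, setting ∂C/∂t = 0 at fixed x gives v²t² + 2Dt − x² = 0, so t = (√(D² + v²x²) − D)/v².
√(D² + v²x²) = √(0.030² + 0.36² × 100²) = 36.00; v² = 0.1296.
t = (36.00 − 0.030)/0.1296 = 278 days (vs. the pure-advection estimate x/v = 278 d).

278 days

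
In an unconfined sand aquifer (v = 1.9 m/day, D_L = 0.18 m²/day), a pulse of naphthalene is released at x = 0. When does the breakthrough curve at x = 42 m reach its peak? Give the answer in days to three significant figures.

22.1 days

For the 1D instantaneous-source solution, setting ∂C/∂t = 0 at fixed x gives v²t² + 2Dt − x² = 0, so t = (√(D² + v²x²) − D)/v².
√(D² + v²x²) = √(0.18² + 1.9² × 42²) = 79.80; v² = 3.61.
t = (79.80 − 0.18)/3.61 = 22.1 days (vs. the pure-advection estimate x/v = 22.1 d).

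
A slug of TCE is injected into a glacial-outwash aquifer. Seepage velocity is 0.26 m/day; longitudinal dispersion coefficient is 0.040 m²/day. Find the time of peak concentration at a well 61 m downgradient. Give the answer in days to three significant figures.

234 days

For the 1D instantaneous-source solution, setting ∂C/∂t = 0 at fixed x gives v²t² + 2Dt − x² = 0, so t = (√(D² + v²x²) − D)/v².
√(D² + v²x²) = √(0.040² + 0.26² × 61²) = 15.86; v² = 0.0676.
t = (15.86 − 0.040)/0.0676 = 234 days (vs. the pure-advection estimate x/v = 235 d).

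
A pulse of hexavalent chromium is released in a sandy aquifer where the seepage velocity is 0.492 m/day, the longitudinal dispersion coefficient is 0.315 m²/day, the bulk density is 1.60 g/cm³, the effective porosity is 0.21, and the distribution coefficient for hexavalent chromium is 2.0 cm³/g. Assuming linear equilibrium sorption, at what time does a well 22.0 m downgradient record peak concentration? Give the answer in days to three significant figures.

705 days

Retardation factor R = 1 + ρ_b·K_d/n = 1 + 1.60 × 2.0/0.21 = 16.24.
Sorption retards both mechanisms: v_R = v/R = 0.03030 m/day, D_R = D/R = 0.01940 m²/day.
Peak time from v_R²t² + 2D_R t − x² = 0: t = (√(D_R² + v_R²x²) − D_R)/v_R².
√(D_R² + v_R²x²) = √(0.01940² + 0.03030² × 22.0²) = 0.6669; v_R² = 0.0009181.
t = (0.6669 − 0.01940)/0.0009181 = 705 days.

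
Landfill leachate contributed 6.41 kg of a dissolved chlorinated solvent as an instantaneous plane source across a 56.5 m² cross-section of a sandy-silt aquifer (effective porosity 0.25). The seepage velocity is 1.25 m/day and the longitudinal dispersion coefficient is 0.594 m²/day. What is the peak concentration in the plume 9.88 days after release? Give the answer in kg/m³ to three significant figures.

0.0528 kg/m³

The peak of an instantaneous 1D plume sits at x = vt; there the Gaussian factor is 1 and C_max = M/(n_e·A·√(4πDt)), where n_e·A is the pore area the mass is dissolved in.
√(4πDt) = √(4π × 0.594 × 9.88) = 8.588 m, so C_max = 6.41/(0.25 × 56.5 × 8.588) = 0.0528 kg/m³.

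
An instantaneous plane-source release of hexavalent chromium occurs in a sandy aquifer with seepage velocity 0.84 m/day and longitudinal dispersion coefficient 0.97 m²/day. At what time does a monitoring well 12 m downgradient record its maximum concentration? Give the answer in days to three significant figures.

For the 1D instantaneous-source solution, setting ∂C/∂t = 0 at fixed x gives v²t² + 2Dt − x² = 0, so t = (√(D² + v²x²) − D)/v².
√(D² + v²x²) = √(0.97² + 0.84² × 12²) = 10.13; v² = 0.7056.
t = (10.13 − 0.97)/0.7056 = 13.0 days (vs. the pure-advection estimate x/v = 14.3 d).

13.0 days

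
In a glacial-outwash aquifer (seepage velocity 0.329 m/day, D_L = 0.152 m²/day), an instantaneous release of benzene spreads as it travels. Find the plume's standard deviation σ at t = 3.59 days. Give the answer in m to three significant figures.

1.04 m

Dispersive spreading gives a Gaussian with σ² = 2Dt; advection only shifts the center.
σ = √(2 × 0.152 × 3.59) = 1.04 m.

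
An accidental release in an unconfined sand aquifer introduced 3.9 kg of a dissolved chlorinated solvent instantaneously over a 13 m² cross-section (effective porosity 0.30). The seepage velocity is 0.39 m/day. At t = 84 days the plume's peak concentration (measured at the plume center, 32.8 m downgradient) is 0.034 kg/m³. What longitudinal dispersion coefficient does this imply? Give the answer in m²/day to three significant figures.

0.820 m²/day

At the plume center C_max = M/(n_e·A·√(4πDt)), so D = M²/(4πt·(n_e·A·C_max)²).
n_e·A·C_max = 0.30 × 13 × 0.034 = 0.1326 kg/m.
D = 3.9²/(4π × 84 × 0.1326²) = 0.820 m²/day.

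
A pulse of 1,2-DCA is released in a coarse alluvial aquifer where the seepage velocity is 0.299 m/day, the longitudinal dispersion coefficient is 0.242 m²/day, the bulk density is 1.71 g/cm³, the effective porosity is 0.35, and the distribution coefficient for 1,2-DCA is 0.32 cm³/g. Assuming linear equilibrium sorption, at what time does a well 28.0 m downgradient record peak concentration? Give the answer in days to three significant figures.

233 days

Retardation factor R = 1 + ρ_b·K_d/n = 1 + 1.71 × 0.32/0.35 = 2.563.
Sorption retards both mechanisms: v_R = v/R = 0.1167 m/day, D_R = D/R = 0.09442 m²/day.
Peak time from v_R²t² + 2D_R t − x² = 0: t = (√(D_R² + v_R²x²) − D_R)/v_R².
√(D_R² + v_R²x²) = √(0.09442² + 0.1167² × 28.0²) = 3.269; v_R² = 0.01362.
t = (3.269 − 0.09442)/0.01362 = 233 days.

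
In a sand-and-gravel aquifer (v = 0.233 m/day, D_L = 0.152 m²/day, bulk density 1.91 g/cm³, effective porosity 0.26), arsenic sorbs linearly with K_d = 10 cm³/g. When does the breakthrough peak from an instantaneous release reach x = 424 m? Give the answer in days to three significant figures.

Retardation factor R = 1 + ρ_b·K_d/n = 1 + 1.91 × 10/0.26 = 74.46.
Sorption retards both mechanisms: v_R = v/R = 0.003129 m/day, D_R = D/R = 0.002041 m²/day.
Peak time from v_R²t² + 2D_R t − x² = 0: t = (√(D_R² + v_R²x²) − D_R)/v_R².
√(D_R² + v_R²x²) = √(0.002041² + 0.003129² × 424²) = 1.327; v_R² = 9.791e-06.
t = (1.327 − 0.002041)/9.791e-06 = 135000 days.

135000 days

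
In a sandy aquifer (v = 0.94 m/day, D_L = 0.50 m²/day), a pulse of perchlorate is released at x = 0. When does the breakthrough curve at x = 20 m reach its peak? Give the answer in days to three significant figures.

20.7 days

For the 1D instantaneous-source solution, setting ∂C/∂t = 0 at fixed x gives v²t² + 2Dt − x² = 0, so t = (√(D² + v²x²) − D)/v².
√(D² + v²x²) = √(0.50² + 0.94² × 20²) = 18.81; v² = 0.8836.
t = (18.81 − 0.50)/0.8836 = 20.7 days (vs. the pure-advection estimate x/v = 21.3 d).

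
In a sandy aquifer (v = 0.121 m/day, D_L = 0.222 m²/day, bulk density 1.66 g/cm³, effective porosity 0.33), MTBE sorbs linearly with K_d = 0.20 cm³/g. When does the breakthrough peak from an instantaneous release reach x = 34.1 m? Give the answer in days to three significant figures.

Retardation factor R = 1 + ρ_b·K_d/n = 1 + 1.66 × 0.20/0.33 = 2.006.
Sorption retards both mechanisms: v_R = v/R = 0.06032 m/day, D_R = D/R = 0.1107 m²/day.
Peak time from v_R²t² + 2D_R t − x² = 0: t = (√(D_R² + v_R²x²) − D_R)/v_R².
√(D_R² + v_R²x²) = √(0.1107² + 0.06032² × 34.1²) = 2.060; v_R² = 0.003639.
t = (2.060 − 0.1107)/0.003639 = 536 days.

536 days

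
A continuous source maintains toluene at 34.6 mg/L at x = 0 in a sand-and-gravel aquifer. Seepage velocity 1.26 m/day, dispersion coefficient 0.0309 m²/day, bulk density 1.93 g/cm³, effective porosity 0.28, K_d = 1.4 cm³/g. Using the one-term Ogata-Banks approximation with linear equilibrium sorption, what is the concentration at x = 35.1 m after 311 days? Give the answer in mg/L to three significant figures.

Retardation factor R = 1 + ρ_b·K_d/n = 1 + 1.93 × 1.4/0.28 = 10.65.
Sorption retards both mechanisms: v_R = v/R = 0.1183 m/day, D_R = D/R = 0.002901 m²/day.
v_R·t = 0.1183 × 311 = 36.7913 m; 2√(D_R t) = 1.900 m; argument = (35.1 − 36.7913)/1.900 = -0.8902.
C = C₀ × ½·erfc(-0.8902) = 34.6 × 0.8960 = 31.0 mg/L.

31.0 mg/L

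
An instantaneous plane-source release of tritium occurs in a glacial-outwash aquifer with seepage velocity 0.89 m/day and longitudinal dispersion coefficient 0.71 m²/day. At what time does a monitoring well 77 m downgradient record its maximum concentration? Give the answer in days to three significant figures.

For the 1D instantaneous-source solution, setting ∂C/∂t = 0 at fixed x gives v²t² + 2Dt − x² = 0, so t = (√(D² + v²x²) − D)/v².
√(D² + v²x²) = √(0.71² + 0.89² × 77²) = 68.53; v² = 0.7921.
t = (68.53 − 0.71)/0.7921 = 85.6 days (vs. the pure-advection estimate x/v = 86.5 d).

85.6 days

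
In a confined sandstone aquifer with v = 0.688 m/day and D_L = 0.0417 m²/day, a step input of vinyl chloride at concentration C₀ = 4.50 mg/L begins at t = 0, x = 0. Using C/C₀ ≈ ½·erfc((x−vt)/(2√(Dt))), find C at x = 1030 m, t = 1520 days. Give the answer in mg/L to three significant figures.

For a continuous step input, C/C₀ ≈ ½·erfc((x−vt)/(2√(Dt))).
vt = 0.688 × 1520 = 1045.76 m and 2√(Dt) = 2√(0.0417 × 1520) = 15.92 m.
Argument (x−vt)/(2√(Dt)) = (1030 − 1045.76)/15.92 = -0.9899; ½·erfc(-0.9899) = 0.9192.
C = 4.50 × 0.9192 = 4.14 mg/L.

4.14 mg/L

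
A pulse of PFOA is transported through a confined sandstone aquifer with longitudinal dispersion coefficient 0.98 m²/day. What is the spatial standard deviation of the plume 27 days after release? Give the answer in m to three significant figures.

7.27 m

Dispersive spreading gives a Gaussian with σ² = 2Dt; advection only shifts the center.
σ = √(2 × 0.98 × 27) = 7.27 m.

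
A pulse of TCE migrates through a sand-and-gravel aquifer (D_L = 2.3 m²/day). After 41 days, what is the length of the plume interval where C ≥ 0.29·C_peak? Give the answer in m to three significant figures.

43.2 m

The plume is Gaussian with σ = √(2Dt) = √(2 × 2.3 × 41) = 13.73 m.
C/C_peak = exp(−Δx²/(2σ²)) = 0.29 ⇒ Δx = σ·√(−2 ln 0.29) = 13.73 × 1.573 = 21.60 m.
Width = 2Δx = 43.2 m.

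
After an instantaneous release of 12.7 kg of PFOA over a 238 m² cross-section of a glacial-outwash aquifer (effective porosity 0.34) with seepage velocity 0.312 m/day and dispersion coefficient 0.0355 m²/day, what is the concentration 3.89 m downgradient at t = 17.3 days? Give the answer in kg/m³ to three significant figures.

For an instantaneous plane source, C(x,t) = M/(n_e·A·√(4πDt)) · exp(−(x−vt)²/(4Dt)), with n_e·A the pore (flow) area.
Plume center vt = 0.312 × 17.3 = 5.3976 m, so the well at 3.89 m is 1.5076 m upgradient of the peak.
√(4πDt) = 2.778 m, giving peak height M/(n_e·A·√(4πDt)) = 12.7/(0.34 × 238 × 2.778) = 0.05650 kg/m³.
(x−vt)²/(4Dt) = (-1.5076)²/(4 × 0.0355 × 17.3) = 0.9252; exp(−0.9252) = 0.3965.
C = 0.05650 × 0.3965 = 0.0224 kg/m³.

0.0224 kg/m³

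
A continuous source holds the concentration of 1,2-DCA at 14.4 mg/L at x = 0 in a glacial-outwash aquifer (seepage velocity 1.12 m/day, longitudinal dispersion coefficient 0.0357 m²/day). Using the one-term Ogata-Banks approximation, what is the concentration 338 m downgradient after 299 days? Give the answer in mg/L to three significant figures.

3.60 mg/L

For a continuous step input, C/C₀ ≈ ½·erfc((x−vt)/(2√(Dt))).
vt = 1.12 × 299 = 334.88 m and 2√(Dt) = 2√(0.0357 × 299) = 6.534 m.
Argument (x−vt)/(2√(Dt)) = (338 − 334.88)/6.534 = 0.4775; ½·erfc(0.4775) = 0.2497.
C = 14.4 × 0.2497 = 3.60 mg/L.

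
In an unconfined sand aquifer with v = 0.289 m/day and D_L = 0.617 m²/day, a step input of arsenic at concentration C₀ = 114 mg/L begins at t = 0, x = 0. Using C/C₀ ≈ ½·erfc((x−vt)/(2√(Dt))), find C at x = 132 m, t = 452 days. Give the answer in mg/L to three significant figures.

For a continuous step input, C/C₀ ≈ ½·erfc((x−vt)/(2√(Dt))).
vt = 0.289 × 452 = 130.628 m and 2√(Dt) = 2√(0.617 × 452) = 33.40 m.
Argument (x−vt)/(2√(Dt)) = (132 − 130.628)/33.40 = 0.04108; ½·erfc(0.04108) = 0.4768.
C = 114 × 0.4768 = 54.4 mg/L.

54.4 mg/L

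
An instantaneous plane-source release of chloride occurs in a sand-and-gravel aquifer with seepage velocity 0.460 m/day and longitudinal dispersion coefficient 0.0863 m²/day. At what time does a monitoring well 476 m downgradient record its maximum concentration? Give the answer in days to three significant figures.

For the 1D instantaneous-source solution, setting ∂C/∂t = 0 at fixed x gives v²t² + 2Dt − x² = 0, so t = (√(D² + v²x²) − D)/v².
√(D² + v²x²) = √(0.0863² + 0.460² × 476²) = 219.0; v² = 0.2116.
t = (219.0 − 0.0863)/0.2116 = 1030 days (vs. the pure-advection estimate x/v = 1030 d).

1030 days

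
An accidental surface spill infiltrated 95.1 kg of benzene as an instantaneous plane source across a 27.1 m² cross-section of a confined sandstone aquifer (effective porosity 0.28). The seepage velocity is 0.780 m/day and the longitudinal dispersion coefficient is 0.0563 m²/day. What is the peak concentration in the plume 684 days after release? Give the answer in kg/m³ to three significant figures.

The peak of an instantaneous 1D plume sits at x = vt; there the Gaussian factor is 1 and C_max = M/(n_e·A·√(4πDt)), where n_e·A is the pore area the mass is dissolved in.
√(4πDt) = √(4π × 0.0563 × 684) = 22.00 m, so C_max = 95.1/(0.28 × 27.1 × 22.00) = 0.570 kg/m³.

0.570 kg/m³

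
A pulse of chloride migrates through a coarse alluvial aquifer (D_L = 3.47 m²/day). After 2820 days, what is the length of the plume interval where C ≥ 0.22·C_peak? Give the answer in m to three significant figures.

487 m

The plume is Gaussian with σ = √(2Dt) = √(2 × 3.47 × 2820) = 139.9 m.
C/C_peak = exp(−Δx²/(2σ²)) = 0.22 ⇒ Δx = σ·√(−2 ln 0.22) = 139.9 × 1.740 = 243.4 m.
Width = 2Δx = 487 m.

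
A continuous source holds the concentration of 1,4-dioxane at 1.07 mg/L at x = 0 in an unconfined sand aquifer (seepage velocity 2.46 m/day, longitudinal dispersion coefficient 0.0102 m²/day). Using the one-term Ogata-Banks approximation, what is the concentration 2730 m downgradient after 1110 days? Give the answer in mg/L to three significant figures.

0.589 mg/L

For a continuous step input, C/C₀ ≈ ½·erfc((x−vt)/(2√(Dt))).
vt = 2.46 × 1110 = 2730.6 m and 2√(Dt) = 2√(0.0102 × 1110) = 6.730 m.
Argument (x−vt)/(2√(Dt)) = (2730 − 2730.6)/6.730 = -0.08915; ½·erfc(-0.08915) = 0.5502.
C = 1.07 × 0.5502 = 0.589 mg/L.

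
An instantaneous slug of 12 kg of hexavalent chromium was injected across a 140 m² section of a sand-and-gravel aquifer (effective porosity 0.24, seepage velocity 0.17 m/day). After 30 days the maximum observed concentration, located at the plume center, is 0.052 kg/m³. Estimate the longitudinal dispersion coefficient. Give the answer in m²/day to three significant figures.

0.125 m²/day

At the plume center C_max = M/(n_e·A·√(4πDt)), so D = M²/(4πt·(n_e·A·C_max)²).
n_e·A·C_max = 0.24 × 140 × 0.052 = 1.747 kg/m.
D = 12²/(4π × 30 × 1.747²) = 0.125 m²/day.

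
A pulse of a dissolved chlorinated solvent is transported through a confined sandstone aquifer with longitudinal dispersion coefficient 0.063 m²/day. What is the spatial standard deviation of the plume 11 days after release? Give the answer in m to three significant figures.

1.18 m

Dispersive spreading gives a Gaussian with σ² = 2Dt; advection only shifts the center.
σ = √(2 × 0.063 × 11) = 1.18 m.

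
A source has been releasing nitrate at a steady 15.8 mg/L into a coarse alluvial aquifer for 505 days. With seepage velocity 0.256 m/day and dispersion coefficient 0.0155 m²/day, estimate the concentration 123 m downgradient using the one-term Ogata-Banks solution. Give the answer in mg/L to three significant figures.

14.9 mg/L

For a continuous step input, C/C₀ ≈ ½·erfc((x−vt)/(2√(Dt))).
vt = 0.256 × 505 = 129.28 m and 2√(Dt) = 2√(0.0155 × 505) = 5.596 m.
Argument (x−vt)/(2√(Dt)) = (123 − 129.28)/5.596 = -1.122; ½·erfc(-1.122) = 0.9437.
C = 15.8 × 0.9437 = 14.9 mg/L.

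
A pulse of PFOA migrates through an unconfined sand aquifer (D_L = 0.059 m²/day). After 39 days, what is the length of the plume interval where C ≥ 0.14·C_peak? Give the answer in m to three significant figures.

The plume is Gaussian with σ = √(2Dt) = √(2 × 0.059 × 39) = 2.145 m.
C/C_peak = exp(−Δx²/(2σ²)) = 0.14 ⇒ Δx = σ·√(−2 ln 0.14) = 2.145 × 1.983 = 4.254 m.
Width = 2Δx = 8.51 m.

8.51 m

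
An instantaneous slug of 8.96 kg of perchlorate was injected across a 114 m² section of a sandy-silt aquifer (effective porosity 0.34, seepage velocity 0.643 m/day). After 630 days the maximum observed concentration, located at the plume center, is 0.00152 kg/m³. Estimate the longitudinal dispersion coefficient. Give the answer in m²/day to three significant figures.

2.92 m²/day

At the plume center C_max = M/(n_e·A·√(4πDt)), so D = M²/(4πt·(n_e·A·C_max)²).
n_e·A·C_max = 0.34 × 114 × 0.00152 = 0.05892 kg/m.
D = 8.96²/(4π × 630 × 0.05892²) = 2.92 m²/day.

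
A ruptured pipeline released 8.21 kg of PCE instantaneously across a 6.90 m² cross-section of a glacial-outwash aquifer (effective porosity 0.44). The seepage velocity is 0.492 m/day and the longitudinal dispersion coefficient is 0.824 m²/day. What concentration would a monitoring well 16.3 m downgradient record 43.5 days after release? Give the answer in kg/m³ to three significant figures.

For an instantaneous plane source, C(x,t) = M/(n_e·A·√(4πDt)) · exp(−(x−vt)²/(4Dt)), with n_e·A the pore (flow) area.
Plume center vt = 0.492 × 43.5 = 21.402 m, so the well at 16.3 m is 5.102 m upgradient of the peak.
√(4πDt) = 21.22 m, giving peak height M/(n_e·A·√(4πDt)) = 8.21/(0.44 × 6.90 × 21.22) = 0.1274 kg/m³.
(x−vt)²/(4Dt) = (-5.102)²/(4 × 0.824 × 43.5) = 0.1816; exp(−0.1816) = 0.8339.
C = 0.1274 × 0.8339 = 0.106 kg/m³.

0.106 kg/m³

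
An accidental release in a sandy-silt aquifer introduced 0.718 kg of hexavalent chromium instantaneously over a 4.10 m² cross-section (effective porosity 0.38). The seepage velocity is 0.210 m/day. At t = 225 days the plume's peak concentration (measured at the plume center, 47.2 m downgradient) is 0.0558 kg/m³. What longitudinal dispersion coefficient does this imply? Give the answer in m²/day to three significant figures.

At the plume center C_max = M/(n_e·A·√(4πDt)), so D = M²/(4πt·(n_e·A·C_max)²).
n_e·A·C_max = 0.38 × 4.10 × 0.0558 = 0.08694 kg/m.
D = 0.718²/(4π × 225 × 0.08694²) = 0.0241 m²/day.

0.0241 m²/day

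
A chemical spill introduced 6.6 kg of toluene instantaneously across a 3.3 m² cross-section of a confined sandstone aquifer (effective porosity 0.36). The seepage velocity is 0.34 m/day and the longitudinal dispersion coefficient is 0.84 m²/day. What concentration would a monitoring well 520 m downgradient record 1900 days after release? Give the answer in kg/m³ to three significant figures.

0.00326 kg/m³

For an instantaneous plane source, C(x,t) = M/(n_e·A·√(4πDt)) · exp(−(x−vt)²/(4Dt)), with n_e·A the pore (flow) area.
Plume center vt = 0.34 × 1900 = 646 m, so the well at 520 m is 126 m upgradient of the peak.
√(4πDt) = 141.6 m, giving peak height M/(n_e·A·√(4πDt)) = 6.6/(0.36 × 3.3 × 141.6) = 0.03923 kg/m³.
(x−vt)²/(4Dt) = (-126)²/(4 × 0.84 × 1900) = 2.487; exp(−2.487) = 0.08316.
C = 0.03923 × 0.08316 = 0.00326 kg/m³.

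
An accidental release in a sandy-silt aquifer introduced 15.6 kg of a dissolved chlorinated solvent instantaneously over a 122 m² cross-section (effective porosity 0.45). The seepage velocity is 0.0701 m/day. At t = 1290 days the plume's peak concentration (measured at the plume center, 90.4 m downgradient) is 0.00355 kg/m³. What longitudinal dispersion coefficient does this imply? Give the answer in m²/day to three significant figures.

At the plume center C_max = M/(n_e·A·√(4πDt)), so D = M²/(4πt·(n_e·A·C_max)²).
n_e·A·C_max = 0.45 × 122 × 0.00355 = 0.1949 kg/m.
D = 15.6²/(4π × 1290 × 0.1949²) = 0.395 m²/day.

0.395 m²/day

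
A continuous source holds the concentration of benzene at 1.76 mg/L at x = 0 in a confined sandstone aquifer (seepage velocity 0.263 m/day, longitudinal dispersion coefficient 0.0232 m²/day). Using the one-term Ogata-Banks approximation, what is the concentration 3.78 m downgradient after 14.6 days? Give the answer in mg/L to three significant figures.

0.931 mg/L

For a continuous step input, C/C₀ ≈ ½·erfc((x−vt)/(2√(Dt))).
vt = 0.263 × 14.6 = 3.8398 m and 2√(Dt) = 2√(0.0232 × 14.6) = 1.164 m.
Argument (x−vt)/(2√(Dt)) = (3.78 − 3.8398)/1.164 = -0.05137; ½·erfc(-0.05137) = 0.5290.
C = 1.76 × 0.5290 = 0.931 mg/L.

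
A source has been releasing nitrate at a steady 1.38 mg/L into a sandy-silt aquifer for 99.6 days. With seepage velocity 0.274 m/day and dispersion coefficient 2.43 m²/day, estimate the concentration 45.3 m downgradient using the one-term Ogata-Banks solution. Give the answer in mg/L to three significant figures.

0.285 mg/L

For a continuous step input, C/C₀ ≈ ½·erfc((x−vt)/(2√(Dt))).
vt = 0.274 × 99.6 = 27.2904 m and 2√(Dt) = 2√(2.43 × 99.6) = 31.11 m.
Argument (x−vt)/(2√(Dt)) = (45.3 − 27.2904)/31.11 = 0.5789; ½·erfc(0.5789) = 0.2065.
C = 1.38 × 0.2065 = 0.285 mg/L.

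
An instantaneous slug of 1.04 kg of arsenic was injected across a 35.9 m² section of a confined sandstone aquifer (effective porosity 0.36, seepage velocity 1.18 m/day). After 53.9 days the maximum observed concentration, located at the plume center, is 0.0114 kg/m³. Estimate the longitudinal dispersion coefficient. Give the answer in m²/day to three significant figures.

0.0736 m²/day

At the plume center C_max = M/(n_e·A·√(4πDt)), so D = M²/(4πt·(n_e·A·C_max)²).
n_e·A·C_max = 0.36 × 35.9 × 0.0114 = 0.1473 kg/m.
D = 1.04²/(4π × 53.9 × 0.1473²) = 0.0736 m²/day.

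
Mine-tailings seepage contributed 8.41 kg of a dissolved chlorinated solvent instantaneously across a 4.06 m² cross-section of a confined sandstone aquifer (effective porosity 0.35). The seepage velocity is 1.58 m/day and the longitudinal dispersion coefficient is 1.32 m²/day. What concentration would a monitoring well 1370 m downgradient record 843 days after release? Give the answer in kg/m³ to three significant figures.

For an instantaneous plane source, C(x,t) = M/(n_e·A·√(4πDt)) · exp(−(x−vt)²/(4Dt)), with n_e·A the pore (flow) area.
Plume center vt = 1.58 × 843 = 1331.94 m, so the well at 1370 m is 38.06 m downgradient of the peak.
√(4πDt) = 118.3 m, giving peak height M/(n_e·A·√(4πDt)) = 8.41/(0.35 × 4.06 × 118.3) = 0.05003 kg/m³.
(x−vt)²/(4Dt) = (38.06)²/(4 × 1.32 × 843) = 0.3254; exp(−0.3254) = 0.7222.
C = 0.05003 × 0.7222 = 0.0361 kg/m³.

0.0361 kg/m³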